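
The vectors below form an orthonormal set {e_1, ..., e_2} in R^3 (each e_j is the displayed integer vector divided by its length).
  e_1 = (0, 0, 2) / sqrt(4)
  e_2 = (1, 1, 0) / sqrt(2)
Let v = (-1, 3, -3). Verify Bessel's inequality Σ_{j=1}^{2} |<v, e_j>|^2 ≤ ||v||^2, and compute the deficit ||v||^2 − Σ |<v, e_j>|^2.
Σ |<v, e_j>|^2 = 11; ||v||^2 = 19; deficit = 8

Write each e_j = u_j / sqrt(<u_j, u_j>) where u_j is the displayed integer vector. Then <v, e_j> = <v, u_j> / sqrt(<u_j, u_j>), so |<v, e_j>|^2 = <v, u_j>^2 / <u_j, u_j>.
Coefficients: <v, e_1> = -6/sqrt(4), <v, e_2> = 2/sqrt(2).
Square and sum: Σ |<v, e_j>|^2 = 11.
Compute ||v||^2 = v·v = 19.
Deficit = 19 − 11 = 8 ≥ 0, confirming Bessel's inequality. (The deficit equals ||v − Σ <v,e_j> e_j||^2, the squared distance from v to span{e_j}.)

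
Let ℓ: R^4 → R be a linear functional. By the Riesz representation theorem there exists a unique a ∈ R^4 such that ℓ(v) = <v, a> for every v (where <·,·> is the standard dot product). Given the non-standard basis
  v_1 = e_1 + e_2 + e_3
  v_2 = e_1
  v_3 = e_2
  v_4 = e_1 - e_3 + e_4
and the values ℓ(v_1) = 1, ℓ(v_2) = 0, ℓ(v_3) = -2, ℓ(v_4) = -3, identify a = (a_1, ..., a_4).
a = (0, -2, 3, 0)

Write a = (a_1, ..., a_4) in the standard basis. For each basis vector v_i, ℓ(v_i) = <v_i, a> is a linear equation in the a_j's. Collect the n equations into a matrix system V a = ℓ, where row i of V is v_i (expressed in the standard basis). Since V is invertible (lower-triangular with 1s on the diagonal, up to permutation), solve by back-substitution:
  V =
[[1, 1, 1, 0],
 [1, 0, 0, 0],
 [0, 1, 0, 0],
 [1, 0, -1, 1]]
  V a = (1, 0, -2, -3)
Solving gives a = (0, -2, 3, 0).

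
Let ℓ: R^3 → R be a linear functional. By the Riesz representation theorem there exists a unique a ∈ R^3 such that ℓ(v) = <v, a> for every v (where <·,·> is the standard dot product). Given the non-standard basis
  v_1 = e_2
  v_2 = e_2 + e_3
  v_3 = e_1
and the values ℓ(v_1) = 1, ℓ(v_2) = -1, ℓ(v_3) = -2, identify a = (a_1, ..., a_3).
a = (-2, 1, -2)

Write a = (a_1, ..., a_3) in the standard basis. For each basis vector v_i, ℓ(v_i) = <v_i, a> is a linear equation in the a_j's. Collect the n equations into a matrix system V a = ℓ, where row i of V is v_i (expressed in the standard basis). Since V is invertible (lower-triangular with 1s on the diagonal, up to permutation), solve by back-substitution:
  V =
[[0, 1, 0],
 [0, 1, 1],
 [1, 0, 0]]
  V a = (1, -1, -2)
Solving gives a = (-2, 1, -2).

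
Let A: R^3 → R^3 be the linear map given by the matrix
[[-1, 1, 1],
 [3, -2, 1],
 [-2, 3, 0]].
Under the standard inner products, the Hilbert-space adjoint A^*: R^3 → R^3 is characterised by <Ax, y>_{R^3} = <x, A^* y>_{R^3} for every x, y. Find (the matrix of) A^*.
A^* = A^T =
[[-1, 3, -2],
 [1, -2, 3],
 [1, 1, 0]]

For real matrices with standard dot products, the defining identity <Ax, y> = <x, A^* y> gives (Ax)^T y = x^T (A^*) y, i.e. x^T A^T y = x^T (A^*) y. Since this holds for all x, y, we must have A^* = A^T. Therefore
A^* =
[[-1, 3, -2],
 [1, -2, 3],
 [1, 1, 0]].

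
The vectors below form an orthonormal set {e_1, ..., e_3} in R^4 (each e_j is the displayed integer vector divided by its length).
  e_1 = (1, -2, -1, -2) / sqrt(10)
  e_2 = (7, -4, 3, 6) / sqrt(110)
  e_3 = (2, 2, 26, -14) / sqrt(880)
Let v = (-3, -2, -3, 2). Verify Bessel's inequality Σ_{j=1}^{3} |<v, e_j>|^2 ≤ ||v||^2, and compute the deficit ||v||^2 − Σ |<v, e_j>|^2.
Σ |<v, e_j>|^2 = 81/5; ||v||^2 = 26; deficit = 49/5

Write each e_j = u_j / sqrt(<u_j, u_j>) where u_j is the displayed integer vector. Then <v, e_j> = <v, u_j> / sqrt(<u_j, u_j>), so |<v, e_j>|^2 = <v, u_j>^2 / <u_j, u_j>.
Coefficients: <v, e_1> = 0/sqrt(10), <v, e_2> = -10/sqrt(110), <v, e_3> = -116/sqrt(880).
Square and sum: Σ |<v, e_j>|^2 = 81/5.
Compute ||v||^2 = v·v = 26.
Deficit = 26 − 81/5 = 49/5 ≥ 0, confirming Bessel's inequality. (The deficit equals ||v − Σ <v,e_j> e_j||^2, the squared distance from v to span{e_j}.)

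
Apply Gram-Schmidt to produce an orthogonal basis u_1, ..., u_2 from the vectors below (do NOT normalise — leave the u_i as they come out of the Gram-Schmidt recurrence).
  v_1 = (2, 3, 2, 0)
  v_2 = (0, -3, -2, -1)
Orthogonal basis:
  u_1 = (2, 3, 2, 0)
  u_2 = (26/17, -12/17, -8/17, -1)

Apply the Gram-Schmidt recurrence
  u_1 = v_1
  u_i = v_i − Σ_{j<i} ((v_i · u_j) / (u_j · u_j)) · u_j.

Step by step this gives:
  u_1 = (2, 3, 2, 0)
  u_2 = (26/17, -12/17, -8/17, -1)

Orthogonality check:
  u_2 · u_1 = 0 (should be 0)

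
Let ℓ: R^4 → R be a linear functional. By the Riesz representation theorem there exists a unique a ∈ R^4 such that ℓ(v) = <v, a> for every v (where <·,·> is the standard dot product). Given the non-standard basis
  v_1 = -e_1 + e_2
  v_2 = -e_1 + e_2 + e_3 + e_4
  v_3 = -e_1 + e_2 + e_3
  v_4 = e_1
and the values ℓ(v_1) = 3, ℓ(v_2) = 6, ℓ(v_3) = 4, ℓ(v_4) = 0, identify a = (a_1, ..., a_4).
a = (0, 3, 1, 2)

Write a = (a_1, ..., a_4) in the standard basis. For each basis vector v_i, ℓ(v_i) = <v_i, a> is a linear equation in the a_j's. Collect the n equations into a matrix system V a = ℓ, where row i of V is v_i (expressed in the standard basis). Since V is invertible (lower-triangular with 1s on the diagonal, up to permutation), solve by back-substitution:
  V =
[[-1, 1, 0, 0],
 [-1, 1, 1, 1],
 [-1, 1, 1, 0],
 [1, 0, 0, 0]]
  V a = (3, 6, 4, 0)
Solving gives a = (0, 3, 1, 2).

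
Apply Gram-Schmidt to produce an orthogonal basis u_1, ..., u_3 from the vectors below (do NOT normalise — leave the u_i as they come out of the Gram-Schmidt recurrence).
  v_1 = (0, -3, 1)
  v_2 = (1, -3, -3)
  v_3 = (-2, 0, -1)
Orthogonal basis:
  u_1 = (0, -3, 1)
  u_2 = (1, -6/5, -18/5)
  u_3 = (-162/77, -27/154, -81/154)

Apply the Gram-Schmidt recurrence
  u_1 = v_1
  u_i = v_i − Σ_{j<i} ((v_i · u_j) / (u_j · u_j)) · u_j.

Step by step this gives:
  u_1 = (0, -3, 1)
  u_2 = (1, -6/5, -18/5)
  u_3 = (-162/77, -27/154, -81/154)

Orthogonality check:
  u_2 · u_1 = 0 (should be 0)
  u_3 · u_1 = 0 (should be 0)
  u_3 · u_2 = 0 (should be 0)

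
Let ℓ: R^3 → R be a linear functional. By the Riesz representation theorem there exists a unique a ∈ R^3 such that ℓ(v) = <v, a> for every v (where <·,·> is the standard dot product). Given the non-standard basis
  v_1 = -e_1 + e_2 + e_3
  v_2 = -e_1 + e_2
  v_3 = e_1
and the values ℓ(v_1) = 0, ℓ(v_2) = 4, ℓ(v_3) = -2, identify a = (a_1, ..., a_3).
a = (-2, 2, -4)

Write a = (a_1, ..., a_3) in the standard basis. For each basis vector v_i, ℓ(v_i) = <v_i, a> is a linear equation in the a_j's. Collect the n equations into a matrix system V a = ℓ, where row i of V is v_i (expressed in the standard basis). Since V is invertible (lower-triangular with 1s on the diagonal, up to permutation), solve by back-substitution:
  V =
[[-1, 1, 1],
 [-1, 1, 0],
 [1, 0, 0]]
  V a = (0, 4, -2)
Solving gives a = (-2, 2, -4).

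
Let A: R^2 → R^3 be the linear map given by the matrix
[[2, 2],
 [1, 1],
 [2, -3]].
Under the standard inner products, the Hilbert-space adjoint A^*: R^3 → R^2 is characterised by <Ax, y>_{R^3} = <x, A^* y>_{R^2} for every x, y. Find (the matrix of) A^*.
A^* = A^T =
[[2, 1, 2],
 [2, 1, -3]]

For real matrices with standard dot products, the defining identity <Ax, y> = <x, A^* y> gives (Ax)^T y = x^T (A^*) y, i.e. x^T A^T y = x^T (A^*) y. Since this holds for all x, y, we must have A^* = A^T. Therefore
A^* =
[[2, 1, 2],
 [2, 1, -3]].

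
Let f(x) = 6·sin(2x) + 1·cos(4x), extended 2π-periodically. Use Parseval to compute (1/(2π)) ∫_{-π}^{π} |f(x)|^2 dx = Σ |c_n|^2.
Σ |c_n|^2 = 37/2

Expand |f|^2 and use orthogonality of {sin(nx), cos(mx)} on [-π, π]:
  ∫_{-π}^{π} sin(nx)^2 dx = π, ∫ cos(mx)^2 dx = π, and cross terms integrate to 0.
So ∫_{-π}^{π} f(x)^2 dx = 6^2 · π + 1^2 · π = (36 + 1)π.
Divide by 2π: (36 + 1)/2 = 37/2.
By Parseval, this equals Σ |c_n|^2.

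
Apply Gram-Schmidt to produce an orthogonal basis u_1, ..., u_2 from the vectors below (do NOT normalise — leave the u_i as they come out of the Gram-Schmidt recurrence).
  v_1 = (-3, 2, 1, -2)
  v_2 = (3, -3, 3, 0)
Orthogonal basis:
  u_1 = (-3, 2, 1, -2)
  u_2 = (1, -5/3, 11/3, -4/3)

Apply the Gram-Schmidt recurrence
  u_1 = v_1
  u_i = v_i − Σ_{j<i} ((v_i · u_j) / (u_j · u_j)) · u_j.

Step by step this gives:
  u_1 = (-3, 2, 1, -2)
  u_2 = (1, -5/3, 11/3, -4/3)

Orthogonality check:
  u_2 · u_1 = 0 (should be 0)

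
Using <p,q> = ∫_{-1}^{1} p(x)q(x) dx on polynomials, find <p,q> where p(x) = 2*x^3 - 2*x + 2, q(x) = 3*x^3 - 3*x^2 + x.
<p,q> = -548/105

Expand the product: p(x)·q(x) = 6*x^6 - 6*x^5 - 4*x^4 + 12*x^3 - 8*x^2 + 2*x.
∫_{-1}^{1} of each monomial x^k gives [2/(k+1) if k even, 0 if k odd]. Integrating term-by-term (or equivalently evaluating the antiderivative F(x) = 6*x^7/7 - x^6 - 4*x^5/5 + 3*x^4 - 8*x^3/3 + x^2 at the endpoints):
  F(1) − F(−1) = 41/105 − (589/105) = -548/105.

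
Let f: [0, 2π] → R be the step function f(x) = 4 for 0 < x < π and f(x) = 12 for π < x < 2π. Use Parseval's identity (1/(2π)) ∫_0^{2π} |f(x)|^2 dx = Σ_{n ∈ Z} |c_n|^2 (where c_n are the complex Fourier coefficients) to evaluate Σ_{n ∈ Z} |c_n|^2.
Σ |c_n|^2 = 80

Parseval equates the L^2 energy of f (normalised by 1/(2π)) with the ℓ^2 sum of its Fourier coefficients: (1/(2π)) ∫_0^{2π} |f|^2 = Σ |c_n|^2.
Compute the left side: (1/(2π)) [∫_0^π 4^2 dx + ∫_π^{2π} 12^2 dx] = (1/(2π)) · (16π + 144π) = (16 + 144)/2 = 80.
So Σ_{n ∈ Z} |c_n|^2 = 80.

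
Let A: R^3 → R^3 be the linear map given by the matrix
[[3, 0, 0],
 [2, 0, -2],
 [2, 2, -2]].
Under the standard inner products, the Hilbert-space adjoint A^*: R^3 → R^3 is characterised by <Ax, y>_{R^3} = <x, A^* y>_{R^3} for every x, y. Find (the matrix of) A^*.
A^* = A^T =
[[3, 2, 2],
 [0, 0, 2],
 [0, -2, -2]]

For real matrices with standard dot products, the defining identity <Ax, y> = <x, A^* y> gives (Ax)^T y = x^T (A^*) y, i.e. x^T A^T y = x^T (A^*) y. Since this holds for all x, y, we must have A^* = A^T. Therefore
A^* =
[[3, 2, 2],
 [0, 0, 2],
 [0, -2, -2]].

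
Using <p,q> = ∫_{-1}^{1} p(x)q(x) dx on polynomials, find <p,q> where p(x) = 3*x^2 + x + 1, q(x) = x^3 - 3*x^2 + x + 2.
<p,q> = 52/15

Expand the product: p(x)·q(x) = 3*x^5 - 8*x^4 + x^3 + 4*x^2 + 3*x + 2.
∫_{-1}^{1} of each monomial x^k gives [2/(k+1) if k even, 0 if k odd]. Integrating term-by-term (or equivalently evaluating the antiderivative F(x) = x^6/2 - 8*x^5/5 + x^4/4 + 4*x^3/3 + 3*x^2/2 + 2*x at the endpoints):
  F(1) − F(−1) = 239/60 − (31/60) = 52/15.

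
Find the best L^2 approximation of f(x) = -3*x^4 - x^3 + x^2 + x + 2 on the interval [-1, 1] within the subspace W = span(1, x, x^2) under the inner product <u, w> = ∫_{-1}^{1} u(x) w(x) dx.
g(x) = -11*x^2/7 + 2*x/5 + 79/35

The best approximation g ∈ W is the orthogonal projection of f onto W. Writing g = a_0 + a_1 x + a_2 x^2, the coefficients solve the normal equations G · a = b where
  G_{ij} = <φ_i, φ_j> and b_i = <f, φ_i>, with φ_0 = 1, φ_1 = x, φ_2 = x^2.
G =
  [2, 0, 2/3]
  [0, 2/3, 0]
  [2/3, 0, 2/5],
b = (52/15, 4/15, 92/105).
Solving gives a_0 = 79/35, a_1 = 2/5, a_2 = -11/7, so
  g(x) = -11*x^2/7 + 2*x/5 + 79/35.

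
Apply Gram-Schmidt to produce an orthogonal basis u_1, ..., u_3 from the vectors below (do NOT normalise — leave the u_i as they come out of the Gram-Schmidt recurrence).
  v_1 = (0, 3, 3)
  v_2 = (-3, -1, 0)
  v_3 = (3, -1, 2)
Orthogonal basis:
  u_1 = (0, 3, 3)
  u_2 = (-3, -1/2, 1/2)
  u_3 = (12/19, -36/19, 36/19)

Apply the Gram-Schmidt recurrence
  u_1 = v_1
  u_i = v_i − Σ_{j<i} ((v_i · u_j) / (u_j · u_j)) · u_j.

Step by step this gives:
  u_1 = (0, 3, 3)
  u_2 = (-3, -1/2, 1/2)
  u_3 = (12/19, -36/19, 36/19)

Orthogonality check:
  u_2 · u_1 = 0 (should be 0)
  u_3 · u_1 = 0 (should be 0)
  u_3 · u_2 = 0 (should be 0)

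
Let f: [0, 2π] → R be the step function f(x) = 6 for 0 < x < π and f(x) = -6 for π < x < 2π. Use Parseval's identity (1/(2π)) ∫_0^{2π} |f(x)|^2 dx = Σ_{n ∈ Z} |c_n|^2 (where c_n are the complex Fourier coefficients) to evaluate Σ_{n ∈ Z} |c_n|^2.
Σ |c_n|^2 = 36

Parseval equates the L^2 energy of f (normalised by 1/(2π)) with the ℓ^2 sum of its Fourier coefficients: (1/(2π)) ∫_0^{2π} |f|^2 = Σ |c_n|^2.
Compute the left side: (1/(2π)) [∫_0^π 6^2 dx + ∫_π^{2π} (-6)^2 dx] = (1/(2π)) · (36π + 36π) = (36 + 36)/2 = 36.
So Σ_{n ∈ Z} |c_n|^2 = 36.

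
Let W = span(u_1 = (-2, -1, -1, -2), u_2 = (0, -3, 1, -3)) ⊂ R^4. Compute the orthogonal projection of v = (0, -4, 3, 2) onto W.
proj_W(v) = (43/21, -71/42, 27/14, -2/3)

Set up U = [u_1 | ... | u_2] ∈ R^(4×2). The projector onto W = col(U) is P = U (U^T U)^(-1) U^T.
Compute U^T U =
  [10, 8]
  [8, 19],
and U^T v = (-3, 9).
Solve U^T U · c = U^T v for the coefficients: c = (-43/42, 19/21). The projection is proj_W(v) = U c.
Check: (v - proj_W(v)) · u_1 = 0  (should be 0).
Check: (v - proj_W(v)) · u_2 = 0  (should be 0).
Result: proj_W(v) = (43/21, -71/42, 27/14, -2/3).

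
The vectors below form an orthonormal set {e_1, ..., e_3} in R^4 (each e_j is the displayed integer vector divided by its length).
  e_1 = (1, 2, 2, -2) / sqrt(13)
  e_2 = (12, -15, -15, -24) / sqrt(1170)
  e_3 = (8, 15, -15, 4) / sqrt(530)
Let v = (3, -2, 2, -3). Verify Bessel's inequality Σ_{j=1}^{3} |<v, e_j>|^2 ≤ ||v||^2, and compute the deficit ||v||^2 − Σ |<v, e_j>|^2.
Σ |<v, e_j>|^2 = 1089/53; ||v||^2 = 26; deficit = 289/53

Write each e_j = u_j / sqrt(<u_j, u_j>) where u_j is the displayed integer vector. Then <v, e_j> = <v, u_j> / sqrt(<u_j, u_j>), so |<v, e_j>|^2 = <v, u_j>^2 / <u_j, u_j>.
Coefficients: <v, e_1> = 9/sqrt(13), <v, e_2> = 108/sqrt(1170), <v, e_3> = -48/sqrt(530).
Square and sum: Σ |<v, e_j>|^2 = 1089/53.
Compute ||v||^2 = v·v = 26.
Deficit = 26 − 1089/53 = 289/53 ≥ 0, confirming Bessel's inequality. (The deficit equals ||v − Σ <v,e_j> e_j||^2, the squared distance from v to span{e_j}.)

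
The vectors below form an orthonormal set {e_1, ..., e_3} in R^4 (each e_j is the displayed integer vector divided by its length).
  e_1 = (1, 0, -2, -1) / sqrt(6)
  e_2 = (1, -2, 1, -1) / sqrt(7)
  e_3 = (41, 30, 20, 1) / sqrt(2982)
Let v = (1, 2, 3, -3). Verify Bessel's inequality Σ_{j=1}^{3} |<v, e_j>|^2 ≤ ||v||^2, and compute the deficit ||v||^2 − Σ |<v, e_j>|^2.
Σ |<v, e_j>|^2 = 733/71; ||v||^2 = 23; deficit = 900/71

Write each e_j = u_j / sqrt(<u_j, u_j>) where u_j is the displayed integer vector. Then <v, e_j> = <v, u_j> / sqrt(<u_j, u_j>), so |<v, e_j>|^2 = <v, u_j>^2 / <u_j, u_j>.
Coefficients: <v, e_1> = -2/sqrt(6), <v, e_2> = 3/sqrt(7), <v, e_3> = 158/sqrt(2982).
Square and sum: Σ |<v, e_j>|^2 = 733/71.
Compute ||v||^2 = v·v = 23.
Deficit = 23 − 733/71 = 900/71 ≥ 0, confirming Bessel's inequality. (The deficit equals ||v − Σ <v,e_j> e_j||^2, the squared distance from v to span{e_j}.)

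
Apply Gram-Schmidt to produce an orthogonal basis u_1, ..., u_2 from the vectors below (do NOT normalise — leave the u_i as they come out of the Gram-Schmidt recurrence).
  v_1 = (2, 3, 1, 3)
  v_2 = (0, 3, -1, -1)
Orthogonal basis:
  u_1 = (2, 3, 1, 3)
  u_2 = (-10/23, 54/23, -28/23, -38/23)

Apply the Gram-Schmidt recurrence
  u_1 = v_1
  u_i = v_i − Σ_{j<i} ((v_i · u_j) / (u_j · u_j)) · u_j.

Step by step this gives:
  u_1 = (2, 3, 1, 3)
  u_2 = (-10/23, 54/23, -28/23, -38/23)

Orthogonality check:
  u_2 · u_1 = 0 (should be 0)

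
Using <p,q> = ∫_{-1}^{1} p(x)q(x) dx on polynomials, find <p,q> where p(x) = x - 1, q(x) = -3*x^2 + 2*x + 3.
<p,q> = -8/3

Expand the product: p(x)·q(x) = -3*x^3 + 5*x^2 + x - 3.
∫_{-1}^{1} of each monomial x^k gives [2/(k+1) if k even, 0 if k odd]. Integrating term-by-term (or equivalently evaluating the antiderivative F(x) = -3*x^4/4 + 5*x^3/3 + x^2/2 - 3*x at the endpoints):
  F(1) − F(−1) = -19/12 − (13/12) = -8/3.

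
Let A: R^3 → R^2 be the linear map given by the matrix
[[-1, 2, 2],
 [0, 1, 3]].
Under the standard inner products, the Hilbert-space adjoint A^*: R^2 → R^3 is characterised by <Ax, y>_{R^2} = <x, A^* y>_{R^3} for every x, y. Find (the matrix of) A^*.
A^* = A^T =
[[-1, 0],
 [2, 1],
 [2, 3]]

For real matrices with standard dot products, the defining identity <Ax, y> = <x, A^* y> gives (Ax)^T y = x^T (A^*) y, i.e. x^T A^T y = x^T (A^*) y. Since this holds for all x, y, we must have A^* = A^T. Therefore
A^* =
[[-1, 0],
 [2, 1],
 [2, 3]].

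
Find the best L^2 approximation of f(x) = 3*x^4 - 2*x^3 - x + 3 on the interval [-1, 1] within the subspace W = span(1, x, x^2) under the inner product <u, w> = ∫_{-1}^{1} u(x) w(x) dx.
g(x) = 18*x^2/7 - 11*x/5 + 96/35

The best approximation g ∈ W is the orthogonal projection of f onto W. Writing g = a_0 + a_1 x + a_2 x^2, the coefficients solve the normal equations G · a = b where
  G_{ij} = <φ_i, φ_j> and b_i = <f, φ_i>, with φ_0 = 1, φ_1 = x, φ_2 = x^2.
G =
  [2, 0, 2/3]
  [0, 2/3, 0]
  [2/3, 0, 2/5],
b = (36/5, -22/15, 20/7).
Solving gives a_0 = 96/35, a_1 = -11/5, a_2 = 18/7, so
  g(x) = 18*x^2/7 - 11*x/5 + 96/35.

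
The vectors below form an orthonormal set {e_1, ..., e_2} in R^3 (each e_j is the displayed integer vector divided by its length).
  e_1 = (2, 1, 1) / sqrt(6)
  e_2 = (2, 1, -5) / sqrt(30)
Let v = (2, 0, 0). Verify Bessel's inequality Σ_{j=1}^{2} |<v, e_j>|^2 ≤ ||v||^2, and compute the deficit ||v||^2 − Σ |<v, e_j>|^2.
Σ |<v, e_j>|^2 = 16/5; ||v||^2 = 4; deficit = 4/5

Write each e_j = u_j / sqrt(<u_j, u_j>) where u_j is the displayed integer vector. Then <v, e_j> = <v, u_j> / sqrt(<u_j, u_j>), so |<v, e_j>|^2 = <v, u_j>^2 / <u_j, u_j>.
Coefficients: <v, e_1> = 4/sqrt(6), <v, e_2> = 4/sqrt(30).
Square and sum: Σ |<v, e_j>|^2 = 16/5.
Compute ||v||^2 = v·v = 4.
Deficit = 4 − 16/5 = 4/5 ≥ 0, confirming Bessel's inequality. (The deficit equals ||v − Σ <v,e_j> e_j||^2, the squared distance from v to span{e_j}.)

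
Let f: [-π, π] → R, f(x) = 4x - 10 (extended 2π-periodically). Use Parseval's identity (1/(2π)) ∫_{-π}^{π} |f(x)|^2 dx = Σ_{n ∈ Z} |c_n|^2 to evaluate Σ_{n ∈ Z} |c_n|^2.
Σ |c_n|^2 = 16π^2/3 + 100

Expand and integrate term by term over [-π, π]:
  ∫ (4x)^2 dx = 16·(2π^3/3); ∫ 2·4·(-10)·x dx = 0 (odd integrand); ∫ (-10)^2 dx = 100·2π.
So (1/(2π)) ∫_{-π}^{π} (4x - 10)^2 dx = 16π^2/3 + 100 = 16π^2/3 + 100.
Parseval ⇒ Σ |c_n|^2 = 16π^2/3 + 100.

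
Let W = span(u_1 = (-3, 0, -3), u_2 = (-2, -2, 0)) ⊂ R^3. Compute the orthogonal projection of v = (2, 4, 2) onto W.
proj_W(v) = (10/3, 8/3, 2/3)

Set up U = [u_1 | ... | u_2] ∈ R^(3×2). The projector onto W = col(U) is P = U (U^T U)^(-1) U^T.
Compute U^T U =
  [18, 6]
  [6, 8],
and U^T v = (-12, -12).
Solve U^T U · c = U^T v for the coefficients: c = (-2/9, -4/3). The projection is proj_W(v) = U c.
Check: (v - proj_W(v)) · u_1 = 0  (should be 0).
Check: (v - proj_W(v)) · u_2 = 0  (should be 0).
Result: proj_W(v) = (10/3, 8/3, 2/3).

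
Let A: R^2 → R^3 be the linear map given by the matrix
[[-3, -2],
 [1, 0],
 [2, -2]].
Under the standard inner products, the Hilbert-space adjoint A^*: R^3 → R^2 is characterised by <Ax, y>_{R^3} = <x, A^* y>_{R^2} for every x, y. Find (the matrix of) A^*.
A^* = A^T =
[[-3, 1, 2],
 [-2, 0, -2]]

For real matrices with standard dot products, the defining identity <Ax, y> = <x, A^* y> gives (Ax)^T y = x^T (A^*) y, i.e. x^T A^T y = x^T (A^*) y. Since this holds for all x, y, we must have A^* = A^T. Therefore
A^* =
[[-3, 1, 2],
 [-2, 0, -2]].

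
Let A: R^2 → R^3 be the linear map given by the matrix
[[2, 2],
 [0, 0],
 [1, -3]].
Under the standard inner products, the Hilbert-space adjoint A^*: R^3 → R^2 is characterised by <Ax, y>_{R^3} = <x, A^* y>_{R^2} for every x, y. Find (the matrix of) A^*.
A^* = A^T =
[[2, 0, 1],
 [2, 0, -3]]

For real matrices with standard dot products, the defining identity <Ax, y> = <x, A^* y> gives (Ax)^T y = x^T (A^*) y, i.e. x^T A^T y = x^T (A^*) y. Since this holds for all x, y, we must have A^* = A^T. Therefore
A^* =
[[2, 0, 1],
 [2, 0, -3]].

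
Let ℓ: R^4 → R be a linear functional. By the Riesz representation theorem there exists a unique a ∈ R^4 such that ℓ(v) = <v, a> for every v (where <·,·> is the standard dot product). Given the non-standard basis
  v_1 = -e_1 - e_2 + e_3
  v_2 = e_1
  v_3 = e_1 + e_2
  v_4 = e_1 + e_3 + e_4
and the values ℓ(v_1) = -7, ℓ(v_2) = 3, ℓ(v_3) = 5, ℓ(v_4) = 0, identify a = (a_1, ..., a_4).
a = (3, 2, -2, -1)

Write a = (a_1, ..., a_4) in the standard basis. For each basis vector v_i, ℓ(v_i) = <v_i, a> is a linear equation in the a_j's. Collect the n equations into a matrix system V a = ℓ, where row i of V is v_i (expressed in the standard basis). Since V is invertible (lower-triangular with 1s on the diagonal, up to permutation), solve by back-substitution:
  V =
[[-1, -1, 1, 0],
 [1, 0, 0, 0],
 [1, 1, 0, 0],
 [1, 0, 1, 1]]
  V a = (-7, 3, 5, 0)
Solving gives a = (3, 2, -2, -1).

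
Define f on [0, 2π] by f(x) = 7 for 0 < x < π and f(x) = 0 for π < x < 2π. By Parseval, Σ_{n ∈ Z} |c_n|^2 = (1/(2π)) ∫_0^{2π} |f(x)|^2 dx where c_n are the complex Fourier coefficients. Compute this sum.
Σ |c_n|^2 = 49/2

Parseval equates the L^2 energy of f (normalised by 1/(2π)) with the ℓ^2 sum of its Fourier coefficients: (1/(2π)) ∫_0^{2π} |f|^2 = Σ |c_n|^2.
Compute the left side: (1/(2π)) [∫_0^π 7^2 dx + ∫_π^{2π} 0^2 dx] = (1/(2π)) · (49π + 0π) = (49 + 0)/2 = 49/2.
So Σ_{n ∈ Z} |c_n|^2 = 49/2.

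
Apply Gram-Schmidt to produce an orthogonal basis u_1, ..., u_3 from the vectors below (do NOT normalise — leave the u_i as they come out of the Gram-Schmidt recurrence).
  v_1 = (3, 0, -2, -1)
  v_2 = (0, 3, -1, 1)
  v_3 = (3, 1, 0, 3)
Orthogonal basis:
  u_1 = (3, 0, -2, -1)
  u_2 = (-3/14, 3, -6/7, 15/14)
  u_3 = (31/17, -9/17, 22/17, 49/17)

Apply the Gram-Schmidt recurrence
  u_1 = v_1
  u_i = v_i − Σ_{j<i} ((v_i · u_j) / (u_j · u_j)) · u_j.

Step by step this gives:
  u_1 = (3, 0, -2, -1)
  u_2 = (-3/14, 3, -6/7, 15/14)
  u_3 = (31/17, -9/17, 22/17, 49/17)

Orthogonality check:
  u_2 · u_1 = 0 (should be 0)
  u_3 · u_1 = 0 (should be 0)
  u_3 · u_2 = 0 (should be 0)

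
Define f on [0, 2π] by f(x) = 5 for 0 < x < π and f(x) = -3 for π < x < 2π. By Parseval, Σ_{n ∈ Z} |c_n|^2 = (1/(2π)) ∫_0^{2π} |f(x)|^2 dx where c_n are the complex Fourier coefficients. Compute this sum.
Σ |c_n|^2 = 17

Parseval equates the L^2 energy of f (normalised by 1/(2π)) with the ℓ^2 sum of its Fourier coefficients: (1/(2π)) ∫_0^{2π} |f|^2 = Σ |c_n|^2.
Compute the left side: (1/(2π)) [∫_0^π 5^2 dx + ∫_π^{2π} (-3)^2 dx] = (1/(2π)) · (25π + 9π) = (25 + 9)/2 = 17.
So Σ_{n ∈ Z} |c_n|^2 = 17.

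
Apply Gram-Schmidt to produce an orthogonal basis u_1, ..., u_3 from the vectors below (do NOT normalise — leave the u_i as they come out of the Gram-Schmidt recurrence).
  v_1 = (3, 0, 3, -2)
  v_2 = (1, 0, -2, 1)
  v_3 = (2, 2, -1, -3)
Orthogonal basis:
  u_1 = (3, 0, 3, -2)
  u_2 = (37/22, 0, -29/22, 6/11)
  u_3 = (-30/107, 2, -150/107, -270/107)

Apply the Gram-Schmidt recurrence
  u_1 = v_1
  u_i = v_i − Σ_{j<i} ((v_i · u_j) / (u_j · u_j)) · u_j.

Step by step this gives:
  u_1 = (3, 0, 3, -2)
  u_2 = (37/22, 0, -29/22, 6/11)
  u_3 = (-30/107, 2, -150/107, -270/107)

Orthogonality check:
  u_2 · u_1 = 0 (should be 0)
  u_3 · u_1 = 0 (should be 0)
  u_3 · u_2 = 0 (should be 0)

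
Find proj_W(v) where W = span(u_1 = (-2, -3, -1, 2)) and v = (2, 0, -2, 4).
proj_W(v) = (-2/3, -1, -1/3, 2/3)

Set up U = [u_1 | ... | u_1] ∈ R^(4×1). The projector onto W = col(U) is P = U (U^T U)^(-1) U^T.
Compute U^T U =
  [18],
and U^T v = (6).
Solve U^T U · c = U^T v for the coefficients: c = (1/3). The projection is proj_W(v) = U c.
Check: (v - proj_W(v)) · u_1 = 0  (should be 0).
Result: proj_W(v) = (-2/3, -1, -1/3, 2/3).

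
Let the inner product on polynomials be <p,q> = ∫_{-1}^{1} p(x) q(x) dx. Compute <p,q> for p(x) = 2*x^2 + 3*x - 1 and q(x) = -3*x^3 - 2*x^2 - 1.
<p,q> = -16/5

Expand the product: p(x)·q(x) = -6*x^5 - 13*x^4 - 3*x^3 - 3*x + 1.
∫_{-1}^{1} of each monomial x^k gives [2/(k+1) if k even, 0 if k odd]. Integrating term-by-term (or equivalently evaluating the antiderivative F(x) = -x^6 - 13*x^5/5 - 3*x^4/4 - 3*x^2/2 + x at the endpoints):
  F(1) − F(−1) = -97/20 − (-33/20) = -16/5.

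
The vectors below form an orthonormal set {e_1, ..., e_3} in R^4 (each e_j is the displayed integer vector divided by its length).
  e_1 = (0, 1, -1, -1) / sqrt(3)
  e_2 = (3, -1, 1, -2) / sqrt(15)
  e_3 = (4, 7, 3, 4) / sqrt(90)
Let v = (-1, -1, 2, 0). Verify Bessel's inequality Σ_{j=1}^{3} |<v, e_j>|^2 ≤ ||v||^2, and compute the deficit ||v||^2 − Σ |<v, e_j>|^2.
Σ |<v, e_j>|^2 = 59/18; ||v||^2 = 6; deficit = 49/18

Write each e_j = u_j / sqrt(<u_j, u_j>) where u_j is the displayed integer vector. Then <v, e_j> = <v, u_j> / sqrt(<u_j, u_j>), so |<v, e_j>|^2 = <v, u_j>^2 / <u_j, u_j>.
Coefficients: <v, e_1> = -3/sqrt(3), <v, e_2> = 0/sqrt(15), <v, e_3> = -5/sqrt(90).
Square and sum: Σ |<v, e_j>|^2 = 59/18.
Compute ||v||^2 = v·v = 6.
Deficit = 6 − 59/18 = 49/18 ≥ 0, confirming Bessel's inequality. (The deficit equals ||v − Σ <v,e_j> e_j||^2, the squared distance from v to span{e_j}.)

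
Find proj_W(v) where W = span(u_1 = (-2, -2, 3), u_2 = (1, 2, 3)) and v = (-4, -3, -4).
proj_W(v) = (-568/229, -948/229, -858/229)

Set up U = [u_1 | ... | u_2] ∈ R^(3×2). The projector onto W = col(U) is P = U (U^T U)^(-1) U^T.
Compute U^T U =
  [17, 3]
  [3, 14],
and U^T v = (2, -22).
Solve U^T U · c = U^T v for the coefficients: c = (94/229, -380/229). The projection is proj_W(v) = U c.
Check: (v - proj_W(v)) · u_1 = 0  (should be 0).
Check: (v - proj_W(v)) · u_2 = 0  (should be 0).
Result: proj_W(v) = (-568/229, -948/229, -858/229).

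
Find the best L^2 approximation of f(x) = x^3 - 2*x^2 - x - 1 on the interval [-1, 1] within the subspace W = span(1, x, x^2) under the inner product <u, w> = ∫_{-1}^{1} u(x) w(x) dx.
g(x) = -2*x^2 - 2*x/5 - 1

The best approximation g ∈ W is the orthogonal projection of f onto W. Writing g = a_0 + a_1 x + a_2 x^2, the coefficients solve the normal equations G · a = b where
  G_{ij} = <φ_i, φ_j> and b_i = <f, φ_i>, with φ_0 = 1, φ_1 = x, φ_2 = x^2.
G =
  [2, 0, 2/3]
  [0, 2/3, 0]
  [2/3, 0, 2/5],
b = (-10/3, -4/15, -22/15).
Solving gives a_0 = -1, a_1 = -2/5, a_2 = -2, so
  g(x) = -2*x^2 - 2*x/5 - 1.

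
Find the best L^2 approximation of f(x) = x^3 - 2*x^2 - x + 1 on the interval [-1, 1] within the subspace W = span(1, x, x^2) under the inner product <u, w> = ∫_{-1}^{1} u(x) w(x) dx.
g(x) = -2*x^2 - 2*x/5 + 1

The best approximation g ∈ W is the orthogonal projection of f onto W. Writing g = a_0 + a_1 x + a_2 x^2, the coefficients solve the normal equations G · a = b where
  G_{ij} = <φ_i, φ_j> and b_i = <f, φ_i>, with φ_0 = 1, φ_1 = x, φ_2 = x^2.
G =
  [2, 0, 2/3]
  [0, 2/3, 0]
  [2/3, 0, 2/5],
b = (2/3, -4/15, -2/15).
Solving gives a_0 = 1, a_1 = -2/5, a_2 = -2, so
  g(x) = -2*x^2 - 2*x/5 + 1.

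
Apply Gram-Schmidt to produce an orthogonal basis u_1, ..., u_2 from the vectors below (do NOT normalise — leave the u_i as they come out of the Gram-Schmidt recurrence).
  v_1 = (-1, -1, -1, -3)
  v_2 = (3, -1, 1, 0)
Orthogonal basis:
  u_1 = (-1, -1, -1, -3)
  u_2 = (11/4, -5/4, 3/4, -3/4)

Apply the Gram-Schmidt recurrence
  u_1 = v_1
  u_i = v_i − Σ_{j<i} ((v_i · u_j) / (u_j · u_j)) · u_j.

Step by step this gives:
  u_1 = (-1, -1, -1, -3)
  u_2 = (11/4, -5/4, 3/4, -3/4)

Orthogonality check:
  u_2 · u_1 = 0 (should be 0)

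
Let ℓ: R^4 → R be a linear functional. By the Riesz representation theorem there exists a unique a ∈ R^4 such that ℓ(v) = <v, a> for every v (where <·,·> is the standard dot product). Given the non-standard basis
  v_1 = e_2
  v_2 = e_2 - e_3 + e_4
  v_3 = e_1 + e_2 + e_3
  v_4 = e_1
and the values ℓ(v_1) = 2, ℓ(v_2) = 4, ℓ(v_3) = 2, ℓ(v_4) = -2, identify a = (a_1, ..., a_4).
a = (-2, 2, 2, 4)

Write a = (a_1, ..., a_4) in the standard basis. For each basis vector v_i, ℓ(v_i) = <v_i, a> is a linear equation in the a_j's. Collect the n equations into a matrix system V a = ℓ, where row i of V is v_i (expressed in the standard basis). Since V is invertible (lower-triangular with 1s on the diagonal, up to permutation), solve by back-substitution:
  V =
[[0, 1, 0, 0],
 [0, 1, -1, 1],
 [1, 1, 1, 0],
 [1, 0, 0, 0]]
  V a = (2, 4, 2, -2)
Solving gives a = (-2, 2, 2, 4).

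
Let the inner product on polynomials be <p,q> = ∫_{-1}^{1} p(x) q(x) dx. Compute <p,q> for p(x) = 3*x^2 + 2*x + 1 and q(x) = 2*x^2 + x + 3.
<p,q> = 256/15

Expand the product: p(x)·q(x) = 6*x^4 + 7*x^3 + 13*x^2 + 7*x + 3.
∫_{-1}^{1} of each monomial x^k gives [2/(k+1) if k even, 0 if k odd]. Integrating term-by-term (or equivalently evaluating the antiderivative F(x) = 6*x^5/5 + 7*x^4/4 + 13*x^3/3 + 7*x^2/2 + 3*x at the endpoints):
  F(1) − F(−1) = 827/60 − (-197/60) = 256/15.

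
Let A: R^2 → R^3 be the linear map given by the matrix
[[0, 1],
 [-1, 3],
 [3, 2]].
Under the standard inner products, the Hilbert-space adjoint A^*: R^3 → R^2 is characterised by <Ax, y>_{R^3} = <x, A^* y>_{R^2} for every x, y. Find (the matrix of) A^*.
A^* = A^T =
[[0, -1, 3],
 [1, 3, 2]]

For real matrices with standard dot products, the defining identity <Ax, y> = <x, A^* y> gives (Ax)^T y = x^T (A^*) y, i.e. x^T A^T y = x^T (A^*) y. Since this holds for all x, y, we must have A^* = A^T. Therefore
A^* =
[[0, -1, 3],
 [1, 3, 2]].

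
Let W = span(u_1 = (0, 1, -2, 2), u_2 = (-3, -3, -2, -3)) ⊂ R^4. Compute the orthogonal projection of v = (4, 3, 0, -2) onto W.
proj_W(v) = (210/127, 157/127, 246/127, 104/127)

Set up U = [u_1 | ... | u_2] ∈ R^(4×2). The projector onto W = col(U) is P = U (U^T U)^(-1) U^T.
Compute U^T U =
  [9, -5]
  [-5, 31],
and U^T v = (-1, -15).
Solve U^T U · c = U^T v for the coefficients: c = (-53/127, -70/127). The projection is proj_W(v) = U c.
Check: (v - proj_W(v)) · u_1 = 0  (should be 0).
Check: (v - proj_W(v)) · u_2 = 0  (should be 0).
Result: proj_W(v) = (210/127, 157/127, 246/127, 104/127).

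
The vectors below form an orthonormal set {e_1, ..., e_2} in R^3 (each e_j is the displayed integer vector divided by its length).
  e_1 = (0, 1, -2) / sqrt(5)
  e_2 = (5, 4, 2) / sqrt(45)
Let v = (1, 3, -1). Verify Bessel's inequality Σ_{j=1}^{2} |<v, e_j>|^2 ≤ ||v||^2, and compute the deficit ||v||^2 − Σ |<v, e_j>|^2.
Σ |<v, e_j>|^2 = 10; ||v||^2 = 11; deficit = 1

Write each e_j = u_j / sqrt(<u_j, u_j>) where u_j is the displayed integer vector. Then <v, e_j> = <v, u_j> / sqrt(<u_j, u_j>), so |<v, e_j>|^2 = <v, u_j>^2 / <u_j, u_j>.
Coefficients: <v, e_1> = 5/sqrt(5), <v, e_2> = 15/sqrt(45).
Square and sum: Σ |<v, e_j>|^2 = 10.
Compute ||v||^2 = v·v = 11.
Deficit = 11 − 10 = 1 ≥ 0, confirming Bessel's inequality. (The deficit equals ||v − Σ <v,e_j> e_j||^2, the squared distance from v to span{e_j}.)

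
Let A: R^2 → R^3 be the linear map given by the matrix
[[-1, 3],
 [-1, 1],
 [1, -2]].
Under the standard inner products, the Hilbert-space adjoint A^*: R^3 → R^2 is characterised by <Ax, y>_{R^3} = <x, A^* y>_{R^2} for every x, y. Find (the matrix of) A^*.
A^* = A^T =
[[-1, -1, 1],
 [3, 1, -2]]

For real matrices with standard dot products, the defining identity <Ax, y> = <x, A^* y> gives (Ax)^T y = x^T (A^*) y, i.e. x^T A^T y = x^T (A^*) y. Since this holds for all x, y, we must have A^* = A^T. Therefore
A^* =
[[-1, -1, 1],
 [3, 1, -2]].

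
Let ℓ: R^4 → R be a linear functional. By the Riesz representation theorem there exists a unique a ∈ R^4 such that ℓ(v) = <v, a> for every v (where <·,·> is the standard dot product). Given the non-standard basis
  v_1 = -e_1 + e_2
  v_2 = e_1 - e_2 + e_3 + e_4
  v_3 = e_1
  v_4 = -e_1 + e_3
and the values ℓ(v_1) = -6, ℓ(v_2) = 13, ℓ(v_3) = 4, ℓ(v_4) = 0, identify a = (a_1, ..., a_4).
a = (4, -2, 4, 3)

Write a = (a_1, ..., a_4) in the standard basis. For each basis vector v_i, ℓ(v_i) = <v_i, a> is a linear equation in the a_j's. Collect the n equations into a matrix system V a = ℓ, where row i of V is v_i (expressed in the standard basis). Since V is invertible (lower-triangular with 1s on the diagonal, up to permutation), solve by back-substitution:
  V =
[[-1, 1, 0, 0],
 [1, -1, 1, 1],
 [1, 0, 0, 0],
 [-1, 0, 1, 0]]
  V a = (-6, 13, 4, 0)
Solving gives a = (4, -2, 4, 3).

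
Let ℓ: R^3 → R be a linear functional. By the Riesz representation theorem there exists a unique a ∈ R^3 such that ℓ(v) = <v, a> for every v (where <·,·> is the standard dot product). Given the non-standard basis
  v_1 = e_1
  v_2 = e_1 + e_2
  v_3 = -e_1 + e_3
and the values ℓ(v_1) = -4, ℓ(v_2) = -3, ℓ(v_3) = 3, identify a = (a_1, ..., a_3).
a = (-4, 1, -1)

Write a = (a_1, ..., a_3) in the standard basis. For each basis vector v_i, ℓ(v_i) = <v_i, a> is a linear equation in the a_j's. Collect the n equations into a matrix system V a = ℓ, where row i of V is v_i (expressed in the standard basis). Since V is invertible (lower-triangular with 1s on the diagonal, up to permutation), solve by back-substitution:
  V =
[[1, 0, 0],
 [1, 1, 0],
 [-1, 0, 1]]
  V a = (-4, -3, 3)
Solving gives a = (-4, 1, -1).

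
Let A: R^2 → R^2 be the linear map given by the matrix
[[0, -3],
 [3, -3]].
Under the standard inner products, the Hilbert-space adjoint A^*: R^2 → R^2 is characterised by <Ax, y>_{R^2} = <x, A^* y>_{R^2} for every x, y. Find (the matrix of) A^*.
A^* = A^T =
[[0, 3],
 [-3, -3]]

For real matrices with standard dot products, the defining identity <Ax, y> = <x, A^* y> gives (Ax)^T y = x^T (A^*) y, i.e. x^T A^T y = x^T (A^*) y. Since this holds for all x, y, we must have A^* = A^T. Therefore
A^* =
[[0, 3],
 [-3, -3]].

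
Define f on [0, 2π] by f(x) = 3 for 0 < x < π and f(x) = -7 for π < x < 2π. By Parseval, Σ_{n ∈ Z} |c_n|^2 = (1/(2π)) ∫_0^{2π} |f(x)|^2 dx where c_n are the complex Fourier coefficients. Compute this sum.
Σ |c_n|^2 = 29

Parseval equates the L^2 energy of f (normalised by 1/(2π)) with the ℓ^2 sum of its Fourier coefficients: (1/(2π)) ∫_0^{2π} |f|^2 = Σ |c_n|^2.
Compute the left side: (1/(2π)) [∫_0^π 3^2 dx + ∫_π^{2π} (-7)^2 dx] = (1/(2π)) · (9π + 49π) = (9 + 49)/2 = 29.
So Σ_{n ∈ Z} |c_n|^2 = 29.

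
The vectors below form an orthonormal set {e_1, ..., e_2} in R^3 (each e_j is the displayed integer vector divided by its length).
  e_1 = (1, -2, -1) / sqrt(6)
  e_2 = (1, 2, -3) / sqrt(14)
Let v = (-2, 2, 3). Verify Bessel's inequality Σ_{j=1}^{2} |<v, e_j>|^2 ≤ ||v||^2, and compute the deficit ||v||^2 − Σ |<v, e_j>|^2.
Σ |<v, e_j>|^2 = 17; ||v||^2 = 17; deficit = 0

Write each e_j = u_j / sqrt(<u_j, u_j>) where u_j is the displayed integer vector. Then <v, e_j> = <v, u_j> / sqrt(<u_j, u_j>), so |<v, e_j>|^2 = <v, u_j>^2 / <u_j, u_j>.
Coefficients: <v, e_1> = -9/sqrt(6), <v, e_2> = -7/sqrt(14).
Square and sum: Σ |<v, e_j>|^2 = 17.
Compute ||v||^2 = v·v = 17.
Deficit = 17 − 17 = 0 ≥ 0, confirming Bessel's inequality. (The deficit equals ||v − Σ <v,e_j> e_j||^2, the squared distance from v to span{e_j}.)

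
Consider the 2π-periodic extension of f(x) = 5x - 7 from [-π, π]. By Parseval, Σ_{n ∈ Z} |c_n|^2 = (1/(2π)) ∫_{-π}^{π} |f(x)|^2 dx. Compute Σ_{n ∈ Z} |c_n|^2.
Σ |c_n|^2 = 25π^2/3 + 49

Expand and integrate term by term over [-π, π]:
  ∫ (5x)^2 dx = 25·(2π^3/3); ∫ 2·5·(-7)·x dx = 0 (odd integrand); ∫ (-7)^2 dx = 49·2π.
So (1/(2π)) ∫_{-π}^{π} (5x - 7)^2 dx = 25π^2/3 + 49 = 25π^2/3 + 49.
Parseval ⇒ Σ |c_n|^2 = 25π^2/3 + 49.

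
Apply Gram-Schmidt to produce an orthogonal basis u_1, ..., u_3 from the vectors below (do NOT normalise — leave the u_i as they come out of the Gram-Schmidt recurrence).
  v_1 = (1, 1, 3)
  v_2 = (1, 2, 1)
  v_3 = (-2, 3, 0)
Orthogonal basis:
  u_1 = (1, 1, 3)
  u_2 = (5/11, 16/11, -7/11)
  u_3 = (-8/3, 16/15, 8/15)

Apply the Gram-Schmidt recurrence
  u_1 = v_1
  u_i = v_i − Σ_{j<i} ((v_i · u_j) / (u_j · u_j)) · u_j.

Step by step this gives:
  u_1 = (1, 1, 3)
  u_2 = (5/11, 16/11, -7/11)
  u_3 = (-8/3, 16/15, 8/15)

Orthogonality check:
  u_2 · u_1 = 0 (should be 0)
  u_3 · u_1 = 0 (should be 0)
  u_3 · u_2 = 0 (should be 0)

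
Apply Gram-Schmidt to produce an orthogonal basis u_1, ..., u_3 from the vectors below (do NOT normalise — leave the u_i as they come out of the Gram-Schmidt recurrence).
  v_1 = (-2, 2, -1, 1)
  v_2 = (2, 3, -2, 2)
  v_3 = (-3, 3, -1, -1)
Orthogonal basis:
  u_1 = (-2, 2, -1, 1)
  u_2 = (16/5, 9/5, -7/5, 7/5)
  u_3 = (5/29, 30/29, -4/29, -54/29)

Apply the Gram-Schmidt recurrence
  u_1 = v_1
  u_i = v_i − Σ_{j<i} ((v_i · u_j) / (u_j · u_j)) · u_j.

Step by step this gives:
  u_1 = (-2, 2, -1, 1)
  u_2 = (16/5, 9/5, -7/5, 7/5)
  u_3 = (5/29, 30/29, -4/29, -54/29)

Orthogonality check:
  u_2 · u_1 = 0 (should be 0)
  u_3 · u_1 = 0 (should be 0)
  u_3 · u_2 = 0 (should be 0)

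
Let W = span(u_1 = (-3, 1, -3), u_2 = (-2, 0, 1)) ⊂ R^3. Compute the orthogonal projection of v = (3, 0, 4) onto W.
proj_W(v) = (247/86, -99/86, 161/43)

Set up U = [u_1 | ... | u_2] ∈ R^(3×2). The projector onto W = col(U) is P = U (U^T U)^(-1) U^T.
Compute U^T U =
  [19, 3]
  [3, 5],
and U^T v = (-21, -2).
Solve U^T U · c = U^T v for the coefficients: c = (-99/86, 25/86). The projection is proj_W(v) = U c.
Check: (v - proj_W(v)) · u_1 = 0  (should be 0).
Check: (v - proj_W(v)) · u_2 = 0  (should be 0).
Result: proj_W(v) = (247/86, -99/86, 161/43).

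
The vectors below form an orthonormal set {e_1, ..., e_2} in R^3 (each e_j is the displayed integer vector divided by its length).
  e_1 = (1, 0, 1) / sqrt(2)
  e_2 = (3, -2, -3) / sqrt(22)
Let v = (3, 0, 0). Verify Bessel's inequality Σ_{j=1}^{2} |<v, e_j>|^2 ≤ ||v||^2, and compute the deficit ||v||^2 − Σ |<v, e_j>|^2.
Σ |<v, e_j>|^2 = 90/11; ||v||^2 = 9; deficit = 9/11

Write each e_j = u_j / sqrt(<u_j, u_j>) where u_j is the displayed integer vector. Then <v, e_j> = <v, u_j> / sqrt(<u_j, u_j>), so |<v, e_j>|^2 = <v, u_j>^2 / <u_j, u_j>.
Coefficients: <v, e_1> = 3/sqrt(2), <v, e_2> = 9/sqrt(22).
Square and sum: Σ |<v, e_j>|^2 = 90/11.
Compute ||v||^2 = v·v = 9.
Deficit = 9 − 90/11 = 9/11 ≥ 0, confirming Bessel's inequality. (The deficit equals ||v − Σ <v,e_j> e_j||^2, the squared distance from v to span{e_j}.)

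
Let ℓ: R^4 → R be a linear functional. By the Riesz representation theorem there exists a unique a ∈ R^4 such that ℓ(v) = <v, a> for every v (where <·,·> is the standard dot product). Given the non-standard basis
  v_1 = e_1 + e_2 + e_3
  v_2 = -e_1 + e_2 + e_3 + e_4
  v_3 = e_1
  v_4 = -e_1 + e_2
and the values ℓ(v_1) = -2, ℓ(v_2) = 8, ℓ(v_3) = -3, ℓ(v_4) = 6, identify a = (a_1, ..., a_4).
a = (-3, 3, -2, 4)

Write a = (a_1, ..., a_4) in the standard basis. For each basis vector v_i, ℓ(v_i) = <v_i, a> is a linear equation in the a_j's. Collect the n equations into a matrix system V a = ℓ, where row i of V is v_i (expressed in the standard basis). Since V is invertible (lower-triangular with 1s on the diagonal, up to permutation), solve by back-substitution:
  V =
[[1, 1, 1, 0],
 [-1, 1, 1, 1],
 [1, 0, 0, 0],
 [-1, 1, 0, 0]]
  V a = (-2, 8, -3, 6)
Solving gives a = (-3, 3, -2, 4).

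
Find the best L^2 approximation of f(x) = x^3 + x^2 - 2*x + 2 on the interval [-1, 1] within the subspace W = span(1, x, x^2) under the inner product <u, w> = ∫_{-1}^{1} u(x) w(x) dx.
g(x) = x^2 - 7*x/5 + 2

The best approximation g ∈ W is the orthogonal projection of f onto W. Writing g = a_0 + a_1 x + a_2 x^2, the coefficients solve the normal equations G · a = b where
  G_{ij} = <φ_i, φ_j> and b_i = <f, φ_i>, with φ_0 = 1, φ_1 = x, φ_2 = x^2.
G =
  [2, 0, 2/3]
  [0, 2/3, 0]
  [2/3, 0, 2/5],
b = (14/3, -14/15, 26/15).
Solving gives a_0 = 2, a_1 = -7/5, a_2 = 1, so
  g(x) = x^2 - 7*x/5 + 2.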